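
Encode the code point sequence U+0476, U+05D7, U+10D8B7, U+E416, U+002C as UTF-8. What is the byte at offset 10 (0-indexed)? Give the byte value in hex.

U+0476 → 2-byte form D1 B6 at offsets 0–1.
U+05D7 → 2-byte form D7 97 at offsets 2–3.
U+10D8B7 → 4-byte form F4 8D A2 B7 at offsets 4–7.
U+E416 → 3-byte form EE 90 96 at offsets 8–10.
Offset 10 falls in char 4's range; it's byte 3 of EE 90 96 = 0x96.

0x96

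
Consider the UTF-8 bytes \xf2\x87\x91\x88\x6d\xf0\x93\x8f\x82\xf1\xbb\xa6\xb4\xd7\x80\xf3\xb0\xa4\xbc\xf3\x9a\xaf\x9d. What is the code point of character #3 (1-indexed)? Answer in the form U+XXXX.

U+133C2

Offset 0: leading byte 0xF2 = 11110010 → 4-byte char #1 = F2 87 91 88.
Offset 4: leading byte 0x6D = 01101101 → 1-byte char #2 = 6D.
Offset 5: leading byte 0xF0 = 11110000 → 4-byte char #3 = F0 93 8F 82.
Leading byte 0xF0 = 11110000 matches 11110xxx → 4-byte sequence.
Byte 1: 0xF0 = 11110000, payload 000 (3 bits).
Byte 2: 0x93 = 10010011 (10xxxxxx ✓), payload 010011.
Byte 3: 0x8F = 10001111 (10xxxxxx ✓), payload 001111.
Byte 4: 0x82 = 10000010 (10xxxxxx ✓), payload 000010.
Concatenate: 000010011001111000010 = 0x133C2 (21 bits → U+133C2).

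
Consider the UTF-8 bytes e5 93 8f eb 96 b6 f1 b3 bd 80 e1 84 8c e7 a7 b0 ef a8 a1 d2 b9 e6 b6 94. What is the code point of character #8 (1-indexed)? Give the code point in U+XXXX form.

Offset 0: leading byte 0xE5 = 11100101 → 3-byte char #1 = E5 93 8F.
Offset 3: leading byte 0xEB = 11101011 → 3-byte char #2 = EB 96 B6.
Offset 6: leading byte 0xF1 = 11110001 → 4-byte char #3 = F1 B3 BD 80.
Offset 10: leading byte 0xE1 = 11100001 → 3-byte char #4 = E1 84 8C.
Offset 13: leading byte 0xE7 = 11100111 → 3-byte char #5 = E7 A7 B0.
Offset 16: leading byte 0xEF = 11101111 → 3-byte char #6 = EF A8 A1.
Offset 19: leading byte 0xD2 = 11010010 → 2-byte char #7 = D2 B9.
Offset 21: leading byte 0xE6 = 11100110 → 3-byte char #8 = E6 B6 94.
Leading byte 0xE6 = 11100110 matches 1110xxxx → 3-byte sequence.
Byte 1: 0xE6 = 11100110, payload 0110 (4 bits).
Byte 2: 0xB6 = 10110110 (10xxxxxx ✓), payload 110110.
Byte 3: 0x94 = 10010100 (10xxxxxx ✓), payload 010100.
Concatenate: 0110110110010100 = 0x6D94 (16 bits → U+6D94).

U+6D94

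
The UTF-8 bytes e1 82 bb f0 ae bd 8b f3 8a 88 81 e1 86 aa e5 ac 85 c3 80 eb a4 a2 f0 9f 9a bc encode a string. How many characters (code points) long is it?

8

Byte at offset 0: 0xE1 = 11100001 → 3-byte char (#1). Advance 3.
Byte at offset 3: 0xF0 = 11110000 → 4-byte char (#2). Advance 4.
Byte at offset 7: 0xF3 = 11110011 → 4-byte char (#3). Advance 4.
Byte at offset 11: 0xE1 = 11100001 → 3-byte char (#4). Advance 3.
Byte at offset 14: 0xE5 = 11100101 → 3-byte char (#5). Advance 3.
Byte at offset 17: 0xC3 = 11000011 → 2-byte char (#6). Advance 2.
Byte at offset 19: 0xEB = 11101011 → 3-byte char (#7). Advance 3.
Byte at offset 22: 0xF0 = 11110000 → 4-byte char (#8). Advance 4.
Reached end at offset 26 after 8 code points.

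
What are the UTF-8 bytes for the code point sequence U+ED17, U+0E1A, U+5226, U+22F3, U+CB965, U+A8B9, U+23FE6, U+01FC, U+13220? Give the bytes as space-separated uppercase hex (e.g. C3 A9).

EE B4 97 E0 B8 9A E5 88 A6 E2 8B B3 F3 8B A5 A5 EA A2 B9 F0 A3 BF A6 C7 BC F0 93 88 A0

U+ED17: 3-byte form → EE B4 97.
U+0E1A: 3-byte form → E0 B8 9A.
U+5226: 3-byte form → E5 88 A6.
U+22F3: 3-byte form → E2 8B B3.
U+CB965: 4-byte form → F3 8B A5 A5.
U+A8B9: 3-byte form → EA A2 B9.
U+23FE6: 4-byte form → F0 A3 BF A6.
U+01FC: 2-byte form → C7 BC.
U+13220: 4-byte form → F0 93 88 A0.
Concatenated (29 bytes): EE B4 97 E0 B8 9A E5 88 A6 E2 8B B3 F3 8B A5 A5 EA A2 B9 F0 A3 BF A6 C7 BC F0 93 88 A0.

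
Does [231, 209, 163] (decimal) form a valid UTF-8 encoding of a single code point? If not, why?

Leading byte 0xE7 = 11100111 → 3-byte form.
Byte 2 is 0xD1 = 11010001, which is not 10xxxxxx — expected a continuation byte.

invalid (non-continuation byte where continuation expected)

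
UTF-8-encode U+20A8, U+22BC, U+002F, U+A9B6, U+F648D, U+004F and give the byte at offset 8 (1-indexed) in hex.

0xEA

1-indexed offset 8 is 0-indexed offset 7.
U+20A8 → 3-byte form E2 82 A8 at offsets 0–2.
U+22BC → 3-byte form E2 8A BC at offsets 3–5.
U+002F → 1-byte form 2F at offsets 6–6.
U+A9B6 → 3-byte form EA A6 B6 at offsets 7–9.
Offset 7 falls in char 4's range; it's byte 1 of EA A6 B6 = 0xEA.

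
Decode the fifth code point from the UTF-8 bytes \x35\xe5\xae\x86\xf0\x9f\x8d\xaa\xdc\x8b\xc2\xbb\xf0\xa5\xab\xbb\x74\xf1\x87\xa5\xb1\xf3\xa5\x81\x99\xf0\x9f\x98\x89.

U+00BB

Offset 0: leading byte 0x35 = 00110101 → 1-byte char #1 = 35.
Offset 1: leading byte 0xE5 = 11100101 → 3-byte char #2 = E5 AE 86.
Offset 4: leading byte 0xF0 = 11110000 → 4-byte char #3 = F0 9F 8D AA.
Offset 8: leading byte 0xDC = 11011100 → 2-byte char #4 = DC 8B.
Offset 10: leading byte 0xC2 = 11000010 → 2-byte char #5 = C2 BB.
Leading byte 0xC2 = 11000010 matches 110xxxxx → 2-byte sequence.
Byte 1: 0xC2 = 11000010, payload 00010 (5 bits).
Byte 2: 0xBB = 10111011 (10xxxxxx ✓), payload 111011.
Concatenate: 00010111011 = 0xBB (11 bits → U+00BB).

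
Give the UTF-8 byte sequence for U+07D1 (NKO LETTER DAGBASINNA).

DF 91

U+07D1 = 0x7D1 = 2001 decimal. In range U+0080–U+07FF → 2-byte form: 110xxxxx 10xxxxxx.
Binary (11 bits): 11111010001.
Split 5+6: 11111 | 010001.
Byte 1: 11011111 = 0xDF.
Byte 2: 10010001 = 0x91.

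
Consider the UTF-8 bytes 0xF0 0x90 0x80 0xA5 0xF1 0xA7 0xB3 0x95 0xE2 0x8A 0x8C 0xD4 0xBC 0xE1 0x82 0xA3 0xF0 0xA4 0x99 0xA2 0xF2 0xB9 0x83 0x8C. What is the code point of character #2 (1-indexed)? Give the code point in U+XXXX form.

Offset 0: leading byte 0xF0 = 11110000 → 4-byte char #1 = F0 90 80 A5.
Offset 4: leading byte 0xF1 = 11110001 → 4-byte char #2 = F1 A7 B3 95.
Leading byte 0xF1 = 11110001 matches 11110xxx → 4-byte sequence.
Byte 1: 0xF1 = 11110001, payload 001 (3 bits).
Byte 2: 0xA7 = 10100111 (10xxxxxx ✓), payload 100111.
Byte 3: 0xB3 = 10110011 (10xxxxxx ✓), payload 110011.
Byte 4: 0x95 = 10010101 (10xxxxxx ✓), payload 010101.
Concatenate: 001100111110011010101 = 0x67CD5 (21 bits → U+67CD5).

U+67CD5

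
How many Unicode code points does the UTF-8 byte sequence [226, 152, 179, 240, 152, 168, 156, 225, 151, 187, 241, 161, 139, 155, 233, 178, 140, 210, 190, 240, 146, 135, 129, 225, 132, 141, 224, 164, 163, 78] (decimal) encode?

Byte at offset 0: 0xE2 = 11100010 → 3-byte char (#1). Advance 3.
Byte at offset 3: 0xF0 = 11110000 → 4-byte char (#2). Advance 4.
Byte at offset 7: 0xE1 = 11100001 → 3-byte char (#3). Advance 3.
Byte at offset 10: 0xF1 = 11110001 → 4-byte char (#4). Advance 4.
Byte at offset 14: 0xE9 = 11101001 → 3-byte char (#5). Advance 3.
Byte at offset 17: 0xD2 = 11010010 → 2-byte char (#6). Advance 2.
Byte at offset 19: 0xF0 = 11110000 → 4-byte char (#7). Advance 4.
Byte at offset 23: 0xE1 = 11100001 → 3-byte char (#8). Advance 3.
Byte at offset 26: 0xE0 = 11100000 → 3-byte char (#9). Advance 3.
Byte at offset 29: 0x4E = 01001110 → 1-byte char (#10). Advance 1.
Reached end at offset 30 after 10 code points.

10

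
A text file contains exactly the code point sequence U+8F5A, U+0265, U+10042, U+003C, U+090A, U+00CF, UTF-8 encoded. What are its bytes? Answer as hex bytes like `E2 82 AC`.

E8 BD 9A C9 A5 F0 90 81 82 3C E0 A4 8A C3 8F

U+8F5A: 3-byte form → E8 BD 9A.
U+0265: 2-byte form → C9 A5.
U+10042: 4-byte form → F0 90 81 82.
U+003C: 1-byte form → 3C.
U+090A: 3-byte form → E0 A4 8A.
U+00CF: 2-byte form → C3 8F.
Concatenated (15 bytes): E8 BD 9A C9 A5 F0 90 81 82 3C E0 A4 8A C3 8F.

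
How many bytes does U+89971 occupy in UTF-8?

U+89971 = 0x89971. UTF-8 uses 1 byte below 0x80, 2 below 0x800, 3 below 0x10000, 4 up to 0x10FFFF. 0x89971 is in U+10000–U+10FFFF → 4 bytes.

4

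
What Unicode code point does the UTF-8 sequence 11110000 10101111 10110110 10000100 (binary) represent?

U+2FD84

Leading byte 0xF0 = 11110000 matches 11110xxx → 4-byte sequence.
Byte 1: 0xF0 = 11110000, payload 000 (3 bits).
Byte 2: 0xAF = 10101111 (10xxxxxx ✓), payload 101111.
Byte 3: 0xB6 = 10110110 (10xxxxxx ✓), payload 110110.
Byte 4: 0x84 = 10000100 (10xxxxxx ✓), payload 000100.
Concatenate: 000101111110110000100 = 0x2FD84 (21 bits → U+2FD84).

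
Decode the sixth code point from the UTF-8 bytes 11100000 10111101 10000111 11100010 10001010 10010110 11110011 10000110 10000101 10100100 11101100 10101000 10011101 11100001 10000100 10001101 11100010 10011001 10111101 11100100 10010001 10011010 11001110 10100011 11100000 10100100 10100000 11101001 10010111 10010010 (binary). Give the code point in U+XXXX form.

Offset 0: leading byte 0xE0 = 11100000 → 3-byte char #1 = E0 BD 87.
Offset 3: leading byte 0xE2 = 11100010 → 3-byte char #2 = E2 8A 96.
Offset 6: leading byte 0xF3 = 11110011 → 4-byte char #3 = F3 86 85 A4.
Offset 10: leading byte 0xEC = 11101100 → 3-byte char #4 = EC A8 9D.
Offset 13: leading byte 0xE1 = 11100001 → 3-byte char #5 = E1 84 8D.
Offset 16: leading byte 0xE2 = 11100010 → 3-byte char #6 = E2 99 BD.
Leading byte 0xE2 = 11100010 matches 1110xxxx → 3-byte sequence.
Byte 1: 0xE2 = 11100010, payload 0010 (4 bits).
Byte 2: 0x99 = 10011001 (10xxxxxx ✓), payload 011001.
Byte 3: 0xBD = 10111101 (10xxxxxx ✓), payload 111101.
Concatenate: 0010011001111101 = 0x267D (16 bits → U+267D).

U+267D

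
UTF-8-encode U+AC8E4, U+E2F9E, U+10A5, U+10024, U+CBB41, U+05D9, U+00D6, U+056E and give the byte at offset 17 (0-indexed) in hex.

U+AC8E4 → 4-byte form F2 AC A3 A4 at offsets 0–3.
U+E2F9E → 4-byte form F3 A2 BE 9E at offsets 4–7.
U+10A5 → 3-byte form E1 82 A5 at offsets 8–10.
U+10024 → 4-byte form F0 90 80 A4 at offsets 11–14.
U+CBB41 → 4-byte form F3 8B AD 81 at offsets 15–18.
Offset 17 falls in char 5's range; it's byte 3 of F3 8B AD 81 = 0xAD.

0xAD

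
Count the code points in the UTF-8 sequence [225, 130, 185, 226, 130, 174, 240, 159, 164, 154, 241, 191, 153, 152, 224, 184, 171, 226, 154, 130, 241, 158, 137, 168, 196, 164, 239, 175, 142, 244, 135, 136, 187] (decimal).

10

Byte at offset 0: 0xE1 = 11100001 → 3-byte char (#1). Advance 3.
Byte at offset 3: 0xE2 = 11100010 → 3-byte char (#2). Advance 3.
Byte at offset 6: 0xF0 = 11110000 → 4-byte char (#3). Advance 4.
Byte at offset 10: 0xF1 = 11110001 → 4-byte char (#4). Advance 4.
Byte at offset 14: 0xE0 = 11100000 → 3-byte char (#5). Advance 3.
Byte at offset 17: 0xE2 = 11100010 → 3-byte char (#6). Advance 3.
Byte at offset 20: 0xF1 = 11110001 → 4-byte char (#7). Advance 4.
Byte at offset 24: 0xC4 = 11000100 → 2-byte char (#8). Advance 2.
Byte at offset 26: 0xEF = 11101111 → 3-byte char (#9). Advance 3.
Byte at offset 29: 0xF4 = 11110100 → 4-byte char (#10). Advance 4.
Reached end at offset 33 after 10 code points.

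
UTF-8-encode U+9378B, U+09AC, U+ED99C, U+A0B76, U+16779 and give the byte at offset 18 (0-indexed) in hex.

0xB9

U+9378B → 4-byte form F2 93 9E 8B at offsets 0–3.
U+09AC → 3-byte form E0 A6 AC at offsets 4–6.
U+ED99C → 4-byte form F3 AD A6 9C at offsets 7–10.
U+A0B76 → 4-byte form F2 A0 AD B6 at offsets 11–14.
U+16779 → 4-byte form F0 96 9D B9 at offsets 15–18.
Offset 18 falls in char 5's range; it's byte 4 of F0 96 9D B9 = 0xB9.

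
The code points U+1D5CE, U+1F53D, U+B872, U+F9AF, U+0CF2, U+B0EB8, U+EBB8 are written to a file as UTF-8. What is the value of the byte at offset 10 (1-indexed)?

0xA1

1-indexed offset 10 is 0-indexed offset 9.
U+1D5CE → 4-byte form F0 9D 97 8E at offsets 0–3.
U+1F53D → 4-byte form F0 9F 94 BD at offsets 4–7.
U+B872 → 3-byte form EB A1 B2 at offsets 8–10.
Offset 9 falls in char 3's range; it's byte 2 of EB A1 B2 = 0xA1.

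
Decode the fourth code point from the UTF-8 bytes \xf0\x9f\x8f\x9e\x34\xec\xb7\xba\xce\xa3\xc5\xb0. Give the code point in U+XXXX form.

Offset 0: leading byte 0xF0 = 11110000 → 4-byte char #1 = F0 9F 8F 9E.
Offset 4: leading byte 0x34 = 00110100 → 1-byte char #2 = 34.
Offset 5: leading byte 0xEC = 11101100 → 3-byte char #3 = EC B7 BA.
Offset 8: leading byte 0xCE = 11001110 → 2-byte char #4 = CE A3.
Leading byte 0xCE = 11001110 matches 110xxxxx → 2-byte sequence.
Byte 1: 0xCE = 11001110, payload 01110 (5 bits).
Byte 2: 0xA3 = 10100011 (10xxxxxx ✓), payload 100011.
Concatenate: 01110100011 = 0x3A3 (11 bits → U+03A3).

U+03A3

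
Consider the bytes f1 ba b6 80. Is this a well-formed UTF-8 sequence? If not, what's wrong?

Leading byte 0xF1 = 11110001 → 4-byte form.
Continuation bytes 0xBA=10111010, 0xB6=10110110, 0x80=10000000 all match 10xxxxxx.
Decoded value 0x7AD80 is ≥ 0x10000 (shortest form) and not a surrogate.

valid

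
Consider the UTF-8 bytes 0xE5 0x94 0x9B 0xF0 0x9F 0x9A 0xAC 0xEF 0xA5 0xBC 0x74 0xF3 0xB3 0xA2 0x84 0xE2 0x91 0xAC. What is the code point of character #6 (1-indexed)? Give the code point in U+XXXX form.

Offset 0: leading byte 0xE5 = 11100101 → 3-byte char #1 = E5 94 9B.
Offset 3: leading byte 0xF0 = 11110000 → 4-byte char #2 = F0 9F 9A AC.
Offset 7: leading byte 0xEF = 11101111 → 3-byte char #3 = EF A5 BC.
Offset 10: leading byte 0x74 = 01110100 → 1-byte char #4 = 74.
Offset 11: leading byte 0xF3 = 11110011 → 4-byte char #5 = F3 B3 A2 84.
Offset 15: leading byte 0xE2 = 11100010 → 3-byte char #6 = E2 91 AC.
Leading byte 0xE2 = 11100010 matches 1110xxxx → 3-byte sequence.
Byte 1: 0xE2 = 11100010, payload 0010 (4 bits).
Byte 2: 0x91 = 10010001 (10xxxxxx ✓), payload 010001.
Byte 3: 0xAC = 10101100 (10xxxxxx ✓), payload 101100.
Concatenate: 0010010001101100 = 0x246C (16 bits → U+246C).

U+246C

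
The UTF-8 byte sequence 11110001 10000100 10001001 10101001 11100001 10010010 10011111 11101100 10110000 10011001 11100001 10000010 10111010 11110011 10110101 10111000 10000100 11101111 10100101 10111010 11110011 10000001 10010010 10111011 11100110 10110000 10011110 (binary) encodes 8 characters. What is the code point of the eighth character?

U+6C1E

Offset 0: leading byte 0xF1 = 11110001 → 4-byte char #1 = F1 84 89 A9.
Offset 4: leading byte 0xE1 = 11100001 → 3-byte char #2 = E1 92 9F.
Offset 7: leading byte 0xEC = 11101100 → 3-byte char #3 = EC B0 99.
Offset 10: leading byte 0xE1 = 11100001 → 3-byte char #4 = E1 82 BA.
Offset 13: leading byte 0xF3 = 11110011 → 4-byte char #5 = F3 B5 B8 84.
Offset 17: leading byte 0xEF = 11101111 → 3-byte char #6 = EF A5 BA.
Offset 20: leading byte 0xF3 = 11110011 → 4-byte char #7 = F3 81 92 BB.
Offset 24: leading byte 0xE6 = 11100110 → 3-byte char #8 = E6 B0 9E.
Leading byte 0xE6 = 11100110 matches 1110xxxx → 3-byte sequence.
Byte 1: 0xE6 = 11100110, payload 0110 (4 bits).
Byte 2: 0xB0 = 10110000 (10xxxxxx ✓), payload 110000.
Byte 3: 0x9E = 10011110 (10xxxxxx ✓), payload 011110.
Concatenate: 0110110000011110 = 0x6C1E (16 bits → U+6C1E).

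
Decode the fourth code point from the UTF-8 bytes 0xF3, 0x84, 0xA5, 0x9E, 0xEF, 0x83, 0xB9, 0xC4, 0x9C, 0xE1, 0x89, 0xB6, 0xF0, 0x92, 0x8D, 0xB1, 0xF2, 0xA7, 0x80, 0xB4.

Offset 0: leading byte 0xF3 = 11110011 → 4-byte char #1 = F3 84 A5 9E.
Offset 4: leading byte 0xEF = 11101111 → 3-byte char #2 = EF 83 B9.
Offset 7: leading byte 0xC4 = 11000100 → 2-byte char #3 = C4 9C.
Offset 9: leading byte 0xE1 = 11100001 → 3-byte char #4 = E1 89 B6.
Leading byte 0xE1 = 11100001 matches 1110xxxx → 3-byte sequence.
Byte 1: 0xE1 = 11100001, payload 0001 (4 bits).
Byte 2: 0x89 = 10001001 (10xxxxxx ✓), payload 001001.
Byte 3: 0xB6 = 10110110 (10xxxxxx ✓), payload 110110.
Concatenate: 0001001001110110 = 0x1276 (16 bits → U+1276).

U+1276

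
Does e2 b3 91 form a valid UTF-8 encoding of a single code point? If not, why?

valid

Leading byte 0xE2 = 11100010 → 3-byte form.
Continuation bytes 0xB3=10110011, 0x91=10010001 all match 10xxxxxx.
Decoded value 0x2CD1 is ≥ 0x800 (shortest form) and not a surrogate.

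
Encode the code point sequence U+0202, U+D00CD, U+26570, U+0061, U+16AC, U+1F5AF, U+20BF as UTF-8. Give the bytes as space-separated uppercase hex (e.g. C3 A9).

U+0202: 2-byte form → C8 82.
U+D00CD: 4-byte form → F3 90 83 8D.
U+26570: 4-byte form → F0 A6 95 B0.
U+0061: 1-byte form → 61.
U+16AC: 3-byte form → E1 9A AC.
U+1F5AF: 4-byte form → F0 9F 96 AF.
U+20BF: 3-byte form → E2 82 BF.
Concatenated (21 bytes): C8 82 F3 90 83 8D F0 A6 95 B0 61 E1 9A AC F0 9F 96 AF E2 82 BF.

C8 82 F3 90 83 8D F0 A6 95 B0 61 E1 9A AC F0 9F 96 AF E2 82 BF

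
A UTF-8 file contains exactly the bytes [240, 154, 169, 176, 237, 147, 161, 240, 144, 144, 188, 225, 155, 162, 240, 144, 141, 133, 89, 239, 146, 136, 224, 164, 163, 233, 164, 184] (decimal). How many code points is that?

Byte at offset 0: 0xF0 = 11110000 → 4-byte char (#1). Advance 4.
Byte at offset 4: 0xED = 11101101 → 3-byte char (#2). Advance 3.
Byte at offset 7: 0xF0 = 11110000 → 4-byte char (#3). Advance 4.
Byte at offset 11: 0xE1 = 11100001 → 3-byte char (#4). Advance 3.
Byte at offset 14: 0xF0 = 11110000 → 4-byte char (#5). Advance 4.
Byte at offset 18: 0x59 = 01011001 → 1-byte char (#6). Advance 1.
Byte at offset 19: 0xEF = 11101111 → 3-byte char (#7). Advance 3.
Byte at offset 22: 0xE0 = 11100000 → 3-byte char (#8). Advance 3.
Byte at offset 25: 0xE9 = 11101001 → 3-byte char (#9). Advance 3.
Reached end at offset 28 after 9 code points.

9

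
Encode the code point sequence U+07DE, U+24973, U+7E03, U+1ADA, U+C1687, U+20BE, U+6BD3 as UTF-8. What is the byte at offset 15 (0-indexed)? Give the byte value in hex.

U+07DE → 2-byte form DF 9E at offsets 0–1.
U+24973 → 4-byte form F0 A4 A5 B3 at offsets 2–5.
U+7E03 → 3-byte form E7 B8 83 at offsets 6–8.
U+1ADA → 3-byte form E1 AB 9A at offsets 9–11.
U+C1687 → 4-byte form F3 81 9A 87 at offsets 12–15.
Offset 15 falls in char 5's range; it's byte 4 of F3 81 9A 87 = 0x87.

0x87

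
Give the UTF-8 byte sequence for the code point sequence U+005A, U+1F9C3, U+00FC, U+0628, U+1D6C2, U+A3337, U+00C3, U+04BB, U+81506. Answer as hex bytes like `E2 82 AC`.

U+005A: 1-byte form → 5A.
U+1F9C3: 4-byte form → F0 9F A7 83.
U+00FC: 2-byte form → C3 BC.
U+0628: 2-byte form → D8 A8.
U+1D6C2: 4-byte form → F0 9D 9B 82.
U+A3337: 4-byte form → F2 A3 8C B7.
U+00C3: 2-byte form → C3 83.
U+04BB: 2-byte form → D2 BB.
U+81506: 4-byte form → F2 81 94 86.
Concatenated (25 bytes): 5A F0 9F A7 83 C3 BC D8 A8 F0 9D 9B 82 F2 A3 8C B7 C3 83 D2 BB F2 81 94 86.

5A F0 9F A7 83 C3 BC D8 A8 F0 9D 9B 82 F2 A3 8C B7 C3 83 D2 BB F2 81 94 86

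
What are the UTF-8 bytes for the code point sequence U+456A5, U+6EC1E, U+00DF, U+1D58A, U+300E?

U+456A5: 4-byte form → F1 85 9A A5.
U+6EC1E: 4-byte form → F1 AE B0 9E.
U+00DF: 2-byte form → C3 9F.
U+1D58A: 4-byte form → F0 9D 96 8A.
U+300E: 3-byte form → E3 80 8E.
Concatenated (17 bytes): F1 85 9A A5 F1 AE B0 9E C3 9F F0 9D 96 8A E3 80 8E.

F1 85 9A A5 F1 AE B0 9E C3 9F F0 9D 96 8A E3 80 8E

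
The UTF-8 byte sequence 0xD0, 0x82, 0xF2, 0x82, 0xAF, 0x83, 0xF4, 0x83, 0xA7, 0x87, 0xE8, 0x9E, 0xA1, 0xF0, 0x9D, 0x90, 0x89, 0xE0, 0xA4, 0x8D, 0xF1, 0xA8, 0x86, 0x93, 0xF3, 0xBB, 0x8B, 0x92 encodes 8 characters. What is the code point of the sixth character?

Offset 0: leading byte 0xD0 = 11010000 → 2-byte char #1 = D0 82.
Offset 2: leading byte 0xF2 = 11110010 → 4-byte char #2 = F2 82 AF 83.
Offset 6: leading byte 0xF4 = 11110100 → 4-byte char #3 = F4 83 A7 87.
Offset 10: leading byte 0xE8 = 11101000 → 3-byte char #4 = E8 9E A1.
Offset 13: leading byte 0xF0 = 11110000 → 4-byte char #5 = F0 9D 90 89.
Offset 17: leading byte 0xE0 = 11100000 → 3-byte char #6 = E0 A4 8D.
Leading byte 0xE0 = 11100000 matches 1110xxxx → 3-byte sequence.
Byte 1: 0xE0 = 11100000, payload 0000 (4 bits).
Byte 2: 0xA4 = 10100100 (10xxxxxx ✓), payload 100100.
Byte 3: 0x8D = 10001101 (10xxxxxx ✓), payload 001101.
Concatenate: 0000100100001101 = 0x90D (16 bits → U+090D).

U+090D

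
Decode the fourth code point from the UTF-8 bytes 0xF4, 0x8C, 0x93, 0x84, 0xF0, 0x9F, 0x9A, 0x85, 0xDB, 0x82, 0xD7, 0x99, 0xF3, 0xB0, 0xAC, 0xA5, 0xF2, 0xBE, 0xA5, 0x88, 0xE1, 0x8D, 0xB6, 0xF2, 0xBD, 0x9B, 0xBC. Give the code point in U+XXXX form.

Offset 0: leading byte 0xF4 = 11110100 → 4-byte char #1 = F4 8C 93 84.
Offset 4: leading byte 0xF0 = 11110000 → 4-byte char #2 = F0 9F 9A 85.
Offset 8: leading byte 0xDB = 11011011 → 2-byte char #3 = DB 82.
Offset 10: leading byte 0xD7 = 11010111 → 2-byte char #4 = D7 99.
Leading byte 0xD7 = 11010111 matches 110xxxxx → 2-byte sequence.
Byte 1: 0xD7 = 11010111, payload 10111 (5 bits).
Byte 2: 0x99 = 10011001 (10xxxxxx ✓), payload 011001.
Concatenate: 10111011001 = 0x5D9 (11 bits → U+05D9).

U+05D9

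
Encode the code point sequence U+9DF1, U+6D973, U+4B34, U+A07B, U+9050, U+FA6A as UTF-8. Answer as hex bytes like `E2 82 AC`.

U+9DF1: 3-byte form → E9 B7 B1.
U+6D973: 4-byte form → F1 AD A5 B3.
U+4B34: 3-byte form → E4 AC B4.
U+A07B: 3-byte form → EA 81 BB.
U+9050: 3-byte form → E9 81 90.
U+FA6A: 3-byte form → EF A9 AA.
Concatenated (19 bytes): E9 B7 B1 F1 AD A5 B3 E4 AC B4 EA 81 BB E9 81 90 EF A9 AA.

E9 B7 B1 F1 AD A5 B3 E4 AC B4 EA 81 BB E9 81 90 EF A9 AA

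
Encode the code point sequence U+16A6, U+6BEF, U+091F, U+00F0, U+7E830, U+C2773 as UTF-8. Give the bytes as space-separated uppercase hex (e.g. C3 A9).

U+16A6: 3-byte form → E1 9A A6.
U+6BEF: 3-byte form → E6 AF AF.
U+091F: 3-byte form → E0 A4 9F.
U+00F0: 2-byte form → C3 B0.
U+7E830: 4-byte form → F1 BE A0 B0.
U+C2773: 4-byte form → F3 82 9D B3.
Concatenated (19 bytes): E1 9A A6 E6 AF AF E0 A4 9F C3 B0 F1 BE A0 B0 F3 82 9D B3.

E1 9A A6 E6 AF AF E0 A4 9F C3 B0 F1 BE A0 B0 F3 82 9D B3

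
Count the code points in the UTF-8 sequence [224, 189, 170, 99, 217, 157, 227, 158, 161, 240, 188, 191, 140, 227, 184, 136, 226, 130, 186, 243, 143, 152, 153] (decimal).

Byte at offset 0: 0xE0 = 11100000 → 3-byte char (#1). Advance 3.
Byte at offset 3: 0x63 = 01100011 → 1-byte char (#2). Advance 1.
Byte at offset 4: 0xD9 = 11011001 → 2-byte char (#3). Advance 2.
Byte at offset 6: 0xE3 = 11100011 → 3-byte char (#4). Advance 3.
Byte at offset 9: 0xF0 = 11110000 → 4-byte char (#5). Advance 4.
Byte at offset 13: 0xE3 = 11100011 → 3-byte char (#6). Advance 3.
Byte at offset 16: 0xE2 = 11100010 → 3-byte char (#7). Advance 3.
Byte at offset 19: 0xF3 = 11110011 → 4-byte char (#8). Advance 4.
Reached end at offset 23 after 8 code points.

8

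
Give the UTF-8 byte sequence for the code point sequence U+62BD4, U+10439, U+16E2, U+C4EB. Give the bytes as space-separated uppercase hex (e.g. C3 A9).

U+62BD4: 4-byte form → F1 A2 AF 94.
U+10439: 4-byte form → F0 90 90 B9.
U+16E2: 3-byte form → E1 9B A2.
U+C4EB: 3-byte form → EC 93 AB.
Concatenated (14 bytes): F1 A2 AF 94 F0 90 90 B9 E1 9B A2 EC 93 AB.

F1 A2 AF 94 F0 90 90 B9 E1 9B A2 EC 93 AB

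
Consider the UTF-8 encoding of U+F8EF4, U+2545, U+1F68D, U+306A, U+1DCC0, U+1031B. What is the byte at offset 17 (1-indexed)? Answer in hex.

1-indexed offset 17 is 0-indexed offset 16.
U+F8EF4 → 4-byte form F3 B8 BB B4 at offsets 0–3.
U+2545 → 3-byte form E2 95 85 at offsets 4–6.
U+1F68D → 4-byte form F0 9F 9A 8D at offsets 7–10.
U+306A → 3-byte form E3 81 AA at offsets 11–13.
U+1DCC0 → 4-byte form F0 9D B3 80 at offsets 14–17.
Offset 16 falls in char 5's range; it's byte 3 of F0 9D B3 80 = 0xB3.

0xB3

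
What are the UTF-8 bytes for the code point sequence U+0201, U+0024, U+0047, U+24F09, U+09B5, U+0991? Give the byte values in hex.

C8 81 24 47 F0 A4 BC 89 E0 A6 B5 E0 A6 91

U+0201: 2-byte form → C8 81.
U+0024: 1-byte form → 24.
U+0047: 1-byte form → 47.
U+24F09: 4-byte form → F0 A4 BC 89.
U+09B5: 3-byte form → E0 A6 B5.
U+0991: 3-byte form → E0 A6 91.
Concatenated (14 bytes): C8 81 24 47 F0 A4 BC 89 E0 A6 B5 E0 A6 91.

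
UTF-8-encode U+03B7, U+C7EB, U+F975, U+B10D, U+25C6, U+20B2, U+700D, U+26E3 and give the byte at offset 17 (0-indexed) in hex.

0xE7

U+03B7 → 2-byte form CE B7 at offsets 0–1.
U+C7EB → 3-byte form EC 9F AB at offsets 2–4.
U+F975 → 3-byte form EF A5 B5 at offsets 5–7.
U+B10D → 3-byte form EB 84 8D at offsets 8–10.
U+25C6 → 3-byte form E2 97 86 at offsets 11–13.
U+20B2 → 3-byte form E2 82 B2 at offsets 14–16.
U+700D → 3-byte form E7 80 8D at offsets 17–19.
Offset 17 falls in char 7's range; it's byte 1 of E7 80 8D = 0xE7.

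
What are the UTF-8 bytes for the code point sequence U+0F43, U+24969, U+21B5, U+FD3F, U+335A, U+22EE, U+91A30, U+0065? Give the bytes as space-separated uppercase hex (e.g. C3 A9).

E0 BD 83 F0 A4 A5 A9 E2 86 B5 EF B4 BF E3 8D 9A E2 8B AE F2 91 A8 B0 65

U+0F43: 3-byte form → E0 BD 83.
U+24969: 4-byte form → F0 A4 A5 A9.
U+21B5: 3-byte form → E2 86 B5.
U+FD3F: 3-byte form → EF B4 BF.
U+335A: 3-byte form → E3 8D 9A.
U+22EE: 3-byte form → E2 8B AE.
U+91A30: 4-byte form → F2 91 A8 B0.
U+0065: 1-byte form → 65.
Concatenated (24 bytes): E0 BD 83 F0 A4 A5 A9 E2 86 B5 EF B4 BF E3 8D 9A E2 8B AE F2 91 A8 B0 65.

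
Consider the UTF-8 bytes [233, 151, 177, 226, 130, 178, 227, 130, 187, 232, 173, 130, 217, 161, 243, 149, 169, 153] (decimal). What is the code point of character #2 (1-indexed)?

Offset 0: leading byte 0xE9 = 11101001 → 3-byte char #1 = E9 97 B1.
Offset 3: leading byte 0xE2 = 11100010 → 3-byte char #2 = E2 82 B2.
Leading byte 0xE2 = 11100010 matches 1110xxxx → 3-byte sequence.
Byte 1: 0xE2 = 11100010, payload 0010 (4 bits).
Byte 2: 0x82 = 10000010 (10xxxxxx ✓), payload 000010.
Byte 3: 0xB2 = 10110010 (10xxxxxx ✓), payload 110010.
Concatenate: 0010000010110010 = 0x20B2 (16 bits → U+20B2).

U+20B2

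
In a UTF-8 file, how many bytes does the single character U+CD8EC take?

U+CD8EC = 0xCD8EC. UTF-8 uses 1 byte below 0x80, 2 below 0x800, 3 below 0x10000, 4 up to 0x10FFFF. 0xCD8EC is in U+10000–U+10FFFF → 4 bytes.

4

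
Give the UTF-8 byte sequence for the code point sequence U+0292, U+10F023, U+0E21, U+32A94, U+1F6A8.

U+0292: 2-byte form → CA 92.
U+10F023: 4-byte form → F4 8F 80 A3.
U+0E21: 3-byte form → E0 B8 A1.
U+32A94: 4-byte form → F0 B2 AA 94.
U+1F6A8: 4-byte form → F0 9F 9A A8.
Concatenated (17 bytes): CA 92 F4 8F 80 A3 E0 B8 A1 F0 B2 AA 94 F0 9F 9A A8.

CA 92 F4 8F 80 A3 E0 B8 A1 F0 B2 AA 94 F0 9F 9A A8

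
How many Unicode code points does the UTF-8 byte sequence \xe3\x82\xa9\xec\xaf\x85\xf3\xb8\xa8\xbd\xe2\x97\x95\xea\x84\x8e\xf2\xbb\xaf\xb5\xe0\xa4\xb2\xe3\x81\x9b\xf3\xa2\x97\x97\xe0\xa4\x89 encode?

10

Byte at offset 0: 0xE3 = 11100011 → 3-byte char (#1). Advance 3.
Byte at offset 3: 0xEC = 11101100 → 3-byte char (#2). Advance 3.
Byte at offset 6: 0xF3 = 11110011 → 4-byte char (#3). Advance 4.
Byte at offset 10: 0xE2 = 11100010 → 3-byte char (#4). Advance 3.
Byte at offset 13: 0xEA = 11101010 → 3-byte char (#5). Advance 3.
Byte at offset 16: 0xF2 = 11110010 → 4-byte char (#6). Advance 4.
Byte at offset 20: 0xE0 = 11100000 → 3-byte char (#7). Advance 3.
Byte at offset 23: 0xE3 = 11100011 → 3-byte char (#8). Advance 3.
Byte at offset 26: 0xF3 = 11110011 → 4-byte char (#9). Advance 4.
Byte at offset 30: 0xE0 = 11100000 → 3-byte char (#10). Advance 3.
Reached end at offset 33 after 10 code points.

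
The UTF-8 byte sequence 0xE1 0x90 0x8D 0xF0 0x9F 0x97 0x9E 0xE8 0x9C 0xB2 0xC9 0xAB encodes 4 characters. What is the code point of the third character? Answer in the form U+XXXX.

Offset 0: leading byte 0xE1 = 11100001 → 3-byte char #1 = E1 90 8D.
Offset 3: leading byte 0xF0 = 11110000 → 4-byte char #2 = F0 9F 97 9E.
Offset 7: leading byte 0xE8 = 11101000 → 3-byte char #3 = E8 9C B2.
Leading byte 0xE8 = 11101000 matches 1110xxxx → 3-byte sequence.
Byte 1: 0xE8 = 11101000, payload 1000 (4 bits).
Byte 2: 0x9C = 10011100 (10xxxxxx ✓), payload 011100.
Byte 3: 0xB2 = 10110010 (10xxxxxx ✓), payload 110010.
Concatenate: 1000011100110010 = 0x8732 (16 bits → U+8732).

U+8732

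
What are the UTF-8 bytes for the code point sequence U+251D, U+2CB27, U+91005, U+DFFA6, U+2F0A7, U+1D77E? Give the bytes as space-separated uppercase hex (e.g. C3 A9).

E2 94 9D F0 AC AC A7 F2 91 80 85 F3 9F BE A6 F0 AF 82 A7 F0 9D 9D BE

U+251D: 3-byte form → E2 94 9D.
U+2CB27: 4-byte form → F0 AC AC A7.
U+91005: 4-byte form → F2 91 80 85.
U+DFFA6: 4-byte form → F3 9F BE A6.
U+2F0A7: 4-byte form → F0 AF 82 A7.
U+1D77E: 4-byte form → F0 9D 9D BE.
Concatenated (23 bytes): E2 94 9D F0 AC AC A7 F2 91 80 85 F3 9F BE A6 F0 AF 82 A7 F0 9D 9D BE.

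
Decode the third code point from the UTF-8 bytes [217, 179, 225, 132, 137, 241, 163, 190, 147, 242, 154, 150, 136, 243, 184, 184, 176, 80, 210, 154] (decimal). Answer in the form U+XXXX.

U+63F93

Offset 0: leading byte 0xD9 = 11011001 → 2-byte char #1 = D9 B3.
Offset 2: leading byte 0xE1 = 11100001 → 3-byte char #2 = E1 84 89.
Offset 5: leading byte 0xF1 = 11110001 → 4-byte char #3 = F1 A3 BE 93.
Leading byte 0xF1 = 11110001 matches 11110xxx → 4-byte sequence.
Byte 1: 0xF1 = 11110001, payload 001 (3 bits).
Byte 2: 0xA3 = 10100011 (10xxxxxx ✓), payload 100011.
Byte 3: 0xBE = 10111110 (10xxxxxx ✓), payload 111110.
Byte 4: 0x93 = 10010011 (10xxxxxx ✓), payload 010011.
Concatenate: 001100011111110010011 = 0x63F93 (21 bits → U+63F93).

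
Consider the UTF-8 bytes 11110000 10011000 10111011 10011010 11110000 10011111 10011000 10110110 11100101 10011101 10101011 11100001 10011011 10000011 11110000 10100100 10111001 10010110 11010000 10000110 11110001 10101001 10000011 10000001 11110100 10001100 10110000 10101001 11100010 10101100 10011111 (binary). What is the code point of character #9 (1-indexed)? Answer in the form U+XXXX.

U+2B1F

Offset 0: leading byte 0xF0 = 11110000 → 4-byte char #1 = F0 98 BB 9A.
Offset 4: leading byte 0xF0 = 11110000 → 4-byte char #2 = F0 9F 98 B6.
Offset 8: leading byte 0xE5 = 11100101 → 3-byte char #3 = E5 9D AB.
Offset 11: leading byte 0xE1 = 11100001 → 3-byte char #4 = E1 9B 83.
Offset 14: leading byte 0xF0 = 11110000 → 4-byte char #5 = F0 A4 B9 96.
Offset 18: leading byte 0xD0 = 11010000 → 2-byte char #6 = D0 86.
Offset 20: leading byte 0xF1 = 11110001 → 4-byte char #7 = F1 A9 83 81.
Offset 24: leading byte 0xF4 = 11110100 → 4-byte char #8 = F4 8C B0 A9.
Offset 28: leading byte 0xE2 = 11100010 → 3-byte char #9 = E2 AC 9F.
Leading byte 0xE2 = 11100010 matches 1110xxxx → 3-byte sequence.
Byte 1: 0xE2 = 11100010, payload 0010 (4 bits).
Byte 2: 0xAC = 10101100 (10xxxxxx ✓), payload 101100.
Byte 3: 0x9F = 10011111 (10xxxxxx ✓), payload 011111.
Concatenate: 0010101100011111 = 0x2B1F (16 bits → U+2B1F).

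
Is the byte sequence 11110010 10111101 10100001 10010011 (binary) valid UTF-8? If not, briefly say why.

Leading byte 0xF2 = 11110010 → 4-byte form.
Continuation bytes 0xBD=10111101, 0xA1=10100001, 0x93=10010011 all match 10xxxxxx.
Decoded value 0xBD853 is ≥ 0x10000 (shortest form) and not a surrogate.

valid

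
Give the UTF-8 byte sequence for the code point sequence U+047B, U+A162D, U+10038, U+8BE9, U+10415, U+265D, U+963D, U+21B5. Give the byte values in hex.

D1 BB F2 A1 98 AD F0 90 80 B8 E8 AF A9 F0 90 90 95 E2 99 9D E9 98 BD E2 86 B5

U+047B: 2-byte form → D1 BB.
U+A162D: 4-byte form → F2 A1 98 AD.
U+10038: 4-byte form → F0 90 80 B8.
U+8BE9: 3-byte form → E8 AF A9.
U+10415: 4-byte form → F0 90 90 95.
U+265D: 3-byte form → E2 99 9D.
U+963D: 3-byte form → E9 98 BD.
U+21B5: 3-byte form → E2 86 B5.
Concatenated (26 bytes): D1 BB F2 A1 98 AD F0 90 80 B8 E8 AF A9 F0 90 90 95 E2 99 9D E9 98 BD E2 86 B5.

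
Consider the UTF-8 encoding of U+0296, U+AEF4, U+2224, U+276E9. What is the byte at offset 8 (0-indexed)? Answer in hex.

U+0296 → 2-byte form CA 96 at offsets 0–1.
U+AEF4 → 3-byte form EA BB B4 at offsets 2–4.
U+2224 → 3-byte form E2 88 A4 at offsets 5–7.
U+276E9 → 4-byte form F0 A7 9B A9 at offsets 8–11.
Offset 8 falls in char 4's range; it's byte 1 of F0 A7 9B A9 = 0xF0.

0xF0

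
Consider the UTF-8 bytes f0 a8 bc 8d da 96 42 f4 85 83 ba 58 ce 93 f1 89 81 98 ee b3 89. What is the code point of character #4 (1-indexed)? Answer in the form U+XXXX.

U+1050FA

Offset 0: leading byte 0xF0 = 11110000 → 4-byte char #1 = F0 A8 BC 8D.
Offset 4: leading byte 0xDA = 11011010 → 2-byte char #2 = DA 96.
Offset 6: leading byte 0x42 = 01000010 → 1-byte char #3 = 42.
Offset 7: leading byte 0xF4 = 11110100 → 4-byte char #4 = F4 85 83 BA.
Leading byte 0xF4 = 11110100 matches 11110xxx → 4-byte sequence.
Byte 1: 0xF4 = 11110100, payload 100 (3 bits).
Byte 2: 0x85 = 10000101 (10xxxxxx ✓), payload 000101.
Byte 3: 0x83 = 10000011 (10xxxxxx ✓), payload 000011.
Byte 4: 0xBA = 10111010 (10xxxxxx ✓), payload 111010.
Concatenate: 100000101000011111010 = 0x1050FA (21 bits → U+1050FA).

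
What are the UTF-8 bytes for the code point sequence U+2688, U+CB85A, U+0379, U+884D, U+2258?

U+2688: 3-byte form → E2 9A 88.
U+CB85A: 4-byte form → F3 8B A1 9A.
U+0379: 2-byte form → CD B9.
U+884D: 3-byte form → E8 A1 8D.
U+2258: 3-byte form → E2 89 98.
Concatenated (15 bytes): E2 9A 88 F3 8B A1 9A CD B9 E8 A1 8D E2 89 98.

E2 9A 88 F3 8B A1 9A CD B9 E8 A1 8D E2 89 98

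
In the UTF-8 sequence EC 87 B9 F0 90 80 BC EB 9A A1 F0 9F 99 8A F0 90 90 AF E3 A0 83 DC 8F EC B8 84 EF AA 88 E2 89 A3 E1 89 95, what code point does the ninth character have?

U+FA88

Offset 0: leading byte 0xEC = 11101100 → 3-byte char #1 = EC 87 B9.
Offset 3: leading byte 0xF0 = 11110000 → 4-byte char #2 = F0 90 80 BC.
Offset 7: leading byte 0xEB = 11101011 → 3-byte char #3 = EB 9A A1.
Offset 10: leading byte 0xF0 = 11110000 → 4-byte char #4 = F0 9F 99 8A.
Offset 14: leading byte 0xF0 = 11110000 → 4-byte char #5 = F0 90 90 AF.
Offset 18: leading byte 0xE3 = 11100011 → 3-byte char #6 = E3 A0 83.
Offset 21: leading byte 0xDC = 11011100 → 2-byte char #7 = DC 8F.
Offset 23: leading byte 0xEC = 11101100 → 3-byte char #8 = EC B8 84.
Offset 26: leading byte 0xEF = 11101111 → 3-byte char #9 = EF AA 88.
Leading byte 0xEF = 11101111 matches 1110xxxx → 3-byte sequence.
Byte 1: 0xEF = 11101111, payload 1111 (4 bits).
Byte 2: 0xAA = 10101010 (10xxxxxx ✓), payload 101010.
Byte 3: 0x88 = 10001000 (10xxxxxx ✓), payload 001000.
Concatenate: 1111101010001000 = 0xFA88 (16 bits → U+FA88).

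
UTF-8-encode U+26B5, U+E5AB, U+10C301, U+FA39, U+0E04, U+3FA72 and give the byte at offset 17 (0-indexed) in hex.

U+26B5 → 3-byte form E2 9A B5 at offsets 0–2.
U+E5AB → 3-byte form EE 96 AB at offsets 3–5.
U+10C301 → 4-byte form F4 8C 8C 81 at offsets 6–9.
U+FA39 → 3-byte form EF A8 B9 at offsets 10–12.
U+0E04 → 3-byte form E0 B8 84 at offsets 13–15.
U+3FA72 → 4-byte form F0 BF A9 B2 at offsets 16–19.
Offset 17 falls in char 6's range; it's byte 2 of F0 BF A9 B2 = 0xBF.

0xBF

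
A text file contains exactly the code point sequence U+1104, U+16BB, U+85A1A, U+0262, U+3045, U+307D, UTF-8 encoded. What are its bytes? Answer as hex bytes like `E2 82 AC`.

E1 84 84 E1 9A BB F2 85 A8 9A C9 A2 E3 81 85 E3 81 BD

U+1104: 3-byte form → E1 84 84.
U+16BB: 3-byte form → E1 9A BB.
U+85A1A: 4-byte form → F2 85 A8 9A.
U+0262: 2-byte form → C9 A2.
U+3045: 3-byte form → E3 81 85.
U+307D: 3-byte form → E3 81 BD.
Concatenated (18 bytes): E1 84 84 E1 9A BB F2 85 A8 9A C9 A2 E3 81 85 E3 81 BD.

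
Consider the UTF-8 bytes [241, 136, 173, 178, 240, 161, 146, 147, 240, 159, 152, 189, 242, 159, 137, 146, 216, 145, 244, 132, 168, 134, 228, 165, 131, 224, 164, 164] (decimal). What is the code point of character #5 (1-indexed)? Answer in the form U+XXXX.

U+0611

Offset 0: leading byte 0xF1 = 11110001 → 4-byte char #1 = F1 88 AD B2.
Offset 4: leading byte 0xF0 = 11110000 → 4-byte char #2 = F0 A1 92 93.
Offset 8: leading byte 0xF0 = 11110000 → 4-byte char #3 = F0 9F 98 BD.
Offset 12: leading byte 0xF2 = 11110010 → 4-byte char #4 = F2 9F 89 92.
Offset 16: leading byte 0xD8 = 11011000 → 2-byte char #5 = D8 91.
Leading byte 0xD8 = 11011000 matches 110xxxxx → 2-byte sequence.
Byte 1: 0xD8 = 11011000, payload 11000 (5 bits).
Byte 2: 0x91 = 10010001 (10xxxxxx ✓), payload 010001.
Concatenate: 11000010001 = 0x611 (11 bits → U+0611).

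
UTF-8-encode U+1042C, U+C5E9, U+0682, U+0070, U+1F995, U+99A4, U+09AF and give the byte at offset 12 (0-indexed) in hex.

U+1042C → 4-byte form F0 90 90 AC at offsets 0–3.
U+C5E9 → 3-byte form EC 97 A9 at offsets 4–6.
U+0682 → 2-byte form DA 82 at offsets 7–8.
U+0070 → 1-byte form 70 at offsets 9–9.
U+1F995 → 4-byte form F0 9F A6 95 at offsets 10–13.
Offset 12 falls in char 5's range; it's byte 3 of F0 9F A6 95 = 0xA6.

0xA6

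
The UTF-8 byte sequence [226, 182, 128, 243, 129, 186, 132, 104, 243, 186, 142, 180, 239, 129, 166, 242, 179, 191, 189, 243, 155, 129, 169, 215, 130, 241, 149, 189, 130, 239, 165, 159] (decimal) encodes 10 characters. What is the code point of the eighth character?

U+05C2

Offset 0: leading byte 0xE2 = 11100010 → 3-byte char #1 = E2 B6 80.
Offset 3: leading byte 0xF3 = 11110011 → 4-byte char #2 = F3 81 BA 84.
Offset 7: leading byte 0x68 = 01101000 → 1-byte char #3 = 68.
Offset 8: leading byte 0xF3 = 11110011 → 4-byte char #4 = F3 BA 8E B4.
Offset 12: leading byte 0xEF = 11101111 → 3-byte char #5 = EF 81 A6.
Offset 15: leading byte 0xF2 = 11110010 → 4-byte char #6 = F2 B3 BF BD.
Offset 19: leading byte 0xF3 = 11110011 → 4-byte char #7 = F3 9B 81 A9.
Offset 23: leading byte 0xD7 = 11010111 → 2-byte char #8 = D7 82.
Leading byte 0xD7 = 11010111 matches 110xxxxx → 2-byte sequence.
Byte 1: 0xD7 = 11010111, payload 10111 (5 bits).
Byte 2: 0x82 = 10000010 (10xxxxxx ✓), payload 000010.
Concatenate: 10111000010 = 0x5C2 (11 bits → U+05C2).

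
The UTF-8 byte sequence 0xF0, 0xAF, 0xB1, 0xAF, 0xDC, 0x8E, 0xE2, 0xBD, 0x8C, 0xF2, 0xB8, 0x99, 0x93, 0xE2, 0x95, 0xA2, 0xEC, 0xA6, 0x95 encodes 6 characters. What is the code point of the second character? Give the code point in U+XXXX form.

Offset 0: leading byte 0xF0 = 11110000 → 4-byte char #1 = F0 AF B1 AF.
Offset 4: leading byte 0xDC = 11011100 → 2-byte char #2 = DC 8E.
Leading byte 0xDC = 11011100 matches 110xxxxx → 2-byte sequence.
Byte 1: 0xDC = 11011100, payload 11100 (5 bits).
Byte 2: 0x8E = 10001110 (10xxxxxx ✓), payload 001110.
Concatenate: 11100001110 = 0x70E (11 bits → U+070E).

U+070E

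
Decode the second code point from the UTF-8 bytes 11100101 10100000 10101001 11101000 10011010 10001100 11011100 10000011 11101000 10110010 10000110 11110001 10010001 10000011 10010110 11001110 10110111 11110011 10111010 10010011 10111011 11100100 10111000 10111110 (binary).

Offset 0: leading byte 0xE5 = 11100101 → 3-byte char #1 = E5 A0 A9.
Offset 3: leading byte 0xE8 = 11101000 → 3-byte char #2 = E8 9A 8C.
Leading byte 0xE8 = 11101000 matches 1110xxxx → 3-byte sequence.
Byte 1: 0xE8 = 11101000, payload 1000 (4 bits).
Byte 2: 0x9A = 10011010 (10xxxxxx ✓), payload 011010.
Byte 3: 0x8C = 10001100 (10xxxxxx ✓), payload 001100.
Concatenate: 1000011010001100 = 0x868C (16 bits → U+868C).

U+868C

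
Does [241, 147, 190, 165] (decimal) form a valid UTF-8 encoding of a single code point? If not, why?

valid

Leading byte 0xF1 = 11110001 → 4-byte form.
Continuation bytes 0x93=10010011, 0xBE=10111110, 0xA5=10100101 all match 10xxxxxx.
Decoded value 0x53FA5 is ≥ 0x10000 (shortest form) and not a surrogate.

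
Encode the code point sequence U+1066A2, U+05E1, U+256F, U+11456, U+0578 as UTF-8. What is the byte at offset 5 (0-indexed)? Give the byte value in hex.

0xA1

U+1066A2 → 4-byte form F4 86 9A A2 at offsets 0–3.
U+05E1 → 2-byte form D7 A1 at offsets 4–5.
Offset 5 falls in char 2's range; it's byte 2 of D7 A1 = 0xA1.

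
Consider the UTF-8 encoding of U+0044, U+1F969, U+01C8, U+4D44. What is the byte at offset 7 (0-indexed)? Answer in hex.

U+0044 → 1-byte form 44 at offsets 0–0.
U+1F969 → 4-byte form F0 9F A5 A9 at offsets 1–4.
U+01C8 → 2-byte form C7 88 at offsets 5–6.
U+4D44 → 3-byte form E4 B5 84 at offsets 7–9.
Offset 7 falls in char 4's range; it's byte 1 of E4 B5 84 = 0xE4.

0xE4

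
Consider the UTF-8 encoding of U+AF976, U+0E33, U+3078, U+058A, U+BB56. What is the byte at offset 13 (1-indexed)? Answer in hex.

0xEB

1-indexed offset 13 is 0-indexed offset 12.
U+AF976 → 4-byte form F2 AF A5 B6 at offsets 0–3.
U+0E33 → 3-byte form E0 B8 B3 at offsets 4–6.
U+3078 → 3-byte form E3 81 B8 at offsets 7–9.
U+058A → 2-byte form D6 8A at offsets 10–11.
U+BB56 → 3-byte form EB AD 96 at offsets 12–14.
Offset 12 falls in char 5's range; it's byte 1 of EB AD 96 = 0xEB.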